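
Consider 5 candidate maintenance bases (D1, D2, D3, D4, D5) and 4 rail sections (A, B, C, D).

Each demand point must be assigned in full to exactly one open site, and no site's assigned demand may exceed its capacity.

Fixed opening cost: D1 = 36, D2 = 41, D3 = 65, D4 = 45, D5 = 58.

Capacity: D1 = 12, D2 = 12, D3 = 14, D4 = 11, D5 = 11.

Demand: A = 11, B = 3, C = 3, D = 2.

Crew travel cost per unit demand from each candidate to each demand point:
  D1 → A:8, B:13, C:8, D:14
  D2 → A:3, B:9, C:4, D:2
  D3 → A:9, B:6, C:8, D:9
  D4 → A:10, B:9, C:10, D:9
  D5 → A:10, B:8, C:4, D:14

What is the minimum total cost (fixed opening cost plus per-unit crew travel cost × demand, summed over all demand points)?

Open {D2, D4}; cheapest assignment that respects the capacities:
  D2 (cap 12, load 11): A — cost 11×3 = 33
  D4 (cap 11, load 8): B, C, D — cost 3×9 + 3×10 + 2×9 = 75
  Shipping 108, fixed 86 → total 194.
  Any other capacity-feasible assignment to {D2, D4} ships for at least 108.
Compare {D2, D5}: its best feasible assignment gives total 196.
Compare {D2, D3}: its best feasible assignment gives total 199.
Every other set of open sites that can feasibly serve all demand totals ≥ 196 even under its best assignment. Minimum: 194.

194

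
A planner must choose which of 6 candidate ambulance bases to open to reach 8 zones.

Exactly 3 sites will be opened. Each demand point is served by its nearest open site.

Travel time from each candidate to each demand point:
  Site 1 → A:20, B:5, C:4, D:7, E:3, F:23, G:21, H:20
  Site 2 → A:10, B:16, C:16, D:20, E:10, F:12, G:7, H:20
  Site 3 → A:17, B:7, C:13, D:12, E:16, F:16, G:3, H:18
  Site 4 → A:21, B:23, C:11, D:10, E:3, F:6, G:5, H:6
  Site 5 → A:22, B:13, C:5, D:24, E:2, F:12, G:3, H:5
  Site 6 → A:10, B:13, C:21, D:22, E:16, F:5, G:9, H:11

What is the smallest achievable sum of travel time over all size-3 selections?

Open {Site 1, Site 5, Site 6}.
  A→Site 6 10, B→Site 1 5, C→Site 1 4, D→Site 1 7, E→Site 5 2, F→Site 6 5, G→Site 5 3, H→Site 5 5  ⇒ total 41.
Compare {Site 1, Site 4, Site 6}: total 45.
Compare {Site 1, Site 2, Site 4}: total 46.
No size-3 selection does better; minimum is 41.

41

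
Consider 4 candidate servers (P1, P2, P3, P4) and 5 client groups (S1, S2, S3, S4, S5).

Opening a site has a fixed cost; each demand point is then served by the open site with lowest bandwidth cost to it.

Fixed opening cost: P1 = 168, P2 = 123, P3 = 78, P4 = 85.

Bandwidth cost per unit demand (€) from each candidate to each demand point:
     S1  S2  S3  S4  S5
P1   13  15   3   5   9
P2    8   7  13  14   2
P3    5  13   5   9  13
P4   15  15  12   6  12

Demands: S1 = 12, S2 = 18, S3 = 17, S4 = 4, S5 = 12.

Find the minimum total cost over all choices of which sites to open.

532

Open {P2, P3}: assign each demand point to its cheapest open site.
  S1→P3 12×5=60, S2→P2 18×7=126, S3→P3 17×5=85, S4→P3 4×9=36, S5→P2 12×2=24
  bandwidth cost 331, fixed 201 → total 532.
Compare {P2, P3, P4}: bandwidth cost 319 + fixed 286 = 605.
Compare {P1, P2}: bandwidth cost 317 + fixed 291 = 608.
Compare {P2}: bandwidth cost 523 + fixed 123 = 646.
All other subsets cost ≥ 605. Minimum total cost: 532.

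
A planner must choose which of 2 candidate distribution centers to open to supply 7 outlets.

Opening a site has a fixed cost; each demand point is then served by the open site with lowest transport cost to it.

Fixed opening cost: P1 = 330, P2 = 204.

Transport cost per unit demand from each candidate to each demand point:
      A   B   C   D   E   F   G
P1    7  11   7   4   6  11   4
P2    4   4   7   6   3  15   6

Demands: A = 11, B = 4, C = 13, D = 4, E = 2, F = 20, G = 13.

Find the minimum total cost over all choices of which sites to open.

763

Open {P2}: assign each demand point to its cheapest open site.
  A→P2 11×4=44, B→P2 4×4=16, C→P2 13×7=91, D→P2 4×6=24, E→P2 2×3=6, F→P2 20×15=300, G→P2 13×6=78
  transport cost 559, fixed 204 → total 763.
Compare {P1}: transport cost 512 + fixed 330 = 842.
Compare {P1, P2}: transport cost 445 + fixed 534 = 979.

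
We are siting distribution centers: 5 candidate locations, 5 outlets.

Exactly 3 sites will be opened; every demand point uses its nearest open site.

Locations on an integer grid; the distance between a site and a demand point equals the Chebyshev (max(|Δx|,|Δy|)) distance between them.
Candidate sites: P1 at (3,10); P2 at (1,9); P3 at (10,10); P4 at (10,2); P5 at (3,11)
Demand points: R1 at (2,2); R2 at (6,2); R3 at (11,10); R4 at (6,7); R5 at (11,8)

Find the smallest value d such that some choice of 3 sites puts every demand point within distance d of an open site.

7

Open {P1, P2, P3}.
  Farthest demand point is R1 at distance 7 (to P2); all others are ≤ 7.
With {P2, P3, P4} the worst case is 7.
With {P2, P3, P5} the worst case is 7.
No size-3 selection achieves below 7.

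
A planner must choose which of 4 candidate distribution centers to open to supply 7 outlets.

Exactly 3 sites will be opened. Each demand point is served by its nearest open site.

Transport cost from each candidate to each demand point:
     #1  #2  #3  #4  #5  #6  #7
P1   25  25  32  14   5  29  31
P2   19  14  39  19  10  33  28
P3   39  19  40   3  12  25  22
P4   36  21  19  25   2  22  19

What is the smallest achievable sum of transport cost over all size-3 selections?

Open {P2, P3, P4}.
  #1→P2 19, #2→P2 14, #3→P4 19, #4→P3 3, #5→P4 2, #6→P4 22, #7→P4 19  ⇒ total 98.
Compare {P1, P2, P4}: total 109.
Compare {P1, P3, P4}: total 109.
No size-3 selection does better; minimum is 98.

98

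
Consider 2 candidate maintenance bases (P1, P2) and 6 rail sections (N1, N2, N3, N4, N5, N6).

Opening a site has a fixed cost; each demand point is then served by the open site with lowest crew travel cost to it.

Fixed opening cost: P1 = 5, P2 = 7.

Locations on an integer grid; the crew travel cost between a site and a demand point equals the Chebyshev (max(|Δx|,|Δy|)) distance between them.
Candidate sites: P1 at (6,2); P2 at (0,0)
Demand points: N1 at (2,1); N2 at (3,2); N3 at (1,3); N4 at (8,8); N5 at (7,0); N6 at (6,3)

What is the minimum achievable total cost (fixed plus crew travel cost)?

26

Open {P1}: assign each demand point to its cheapest open site.
  N1→P1 4, N2→P1 3, N3→P1 5, N4→P1 6, N5→P1 2, N6→P1 1
  crew travel cost 21, fixed 5 → total 26.
Compare {P1, P2}: crew travel cost 17 + fixed 12 = 29.
Compare {P2}: crew travel cost 29 + fixed 7 = 36.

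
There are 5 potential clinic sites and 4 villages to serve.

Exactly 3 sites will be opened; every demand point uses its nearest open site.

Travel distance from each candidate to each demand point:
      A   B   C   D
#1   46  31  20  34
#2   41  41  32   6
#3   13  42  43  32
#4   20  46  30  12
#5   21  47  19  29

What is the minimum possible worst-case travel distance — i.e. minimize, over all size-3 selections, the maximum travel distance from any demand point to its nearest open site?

Open {#1, #2, #3}.
  Farthest demand point is B at travel distance 31 (to #1); all others are ≤ 31.
With {#1, #2, #4} the worst case is 31.
With {#1, #2, #5} the worst case is 31.
No size-3 selection achieves below 31.

31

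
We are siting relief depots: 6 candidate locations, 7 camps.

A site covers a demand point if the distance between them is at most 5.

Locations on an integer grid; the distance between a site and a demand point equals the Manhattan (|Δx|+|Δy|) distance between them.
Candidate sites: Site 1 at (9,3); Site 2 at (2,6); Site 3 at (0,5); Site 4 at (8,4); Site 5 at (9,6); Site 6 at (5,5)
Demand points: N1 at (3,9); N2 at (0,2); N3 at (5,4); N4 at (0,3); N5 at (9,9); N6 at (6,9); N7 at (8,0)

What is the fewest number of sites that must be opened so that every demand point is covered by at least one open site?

Coverage sets (demand points within 5 of each site):
  Site 1: {N3, N7}
  Site 2: {N1, N3, N4}
  Site 3: {N2, N4}
  Site 4: {N3, N7}
  Site 5: {N5}
  Site 6: {N3, N6}
No 4 sites suffice: every size-4 union leaves at least one demand point uncovered.
But {Site 1, Site 2, Site 3, Site 5, Site 6} covers everything, so the minimum is 5.

5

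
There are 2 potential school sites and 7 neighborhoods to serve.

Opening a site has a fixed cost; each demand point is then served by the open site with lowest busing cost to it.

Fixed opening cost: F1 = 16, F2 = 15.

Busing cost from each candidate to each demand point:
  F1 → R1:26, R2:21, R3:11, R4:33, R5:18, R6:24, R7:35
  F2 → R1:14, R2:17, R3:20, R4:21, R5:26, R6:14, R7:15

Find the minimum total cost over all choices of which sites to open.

141

Open {F1, F2}: assign each demand point to its cheapest open site.
  R1→F2 14, R2→F2 17, R3→F1 11, R4→F2 21, R5→F1 18, R6→F2 14, R7→F2 15
  busing cost 110, fixed 31 → total 141.
Compare {F2}: busing cost 127 + fixed 15 = 142.
Compare {F1}: busing cost 168 + fixed 16 = 184.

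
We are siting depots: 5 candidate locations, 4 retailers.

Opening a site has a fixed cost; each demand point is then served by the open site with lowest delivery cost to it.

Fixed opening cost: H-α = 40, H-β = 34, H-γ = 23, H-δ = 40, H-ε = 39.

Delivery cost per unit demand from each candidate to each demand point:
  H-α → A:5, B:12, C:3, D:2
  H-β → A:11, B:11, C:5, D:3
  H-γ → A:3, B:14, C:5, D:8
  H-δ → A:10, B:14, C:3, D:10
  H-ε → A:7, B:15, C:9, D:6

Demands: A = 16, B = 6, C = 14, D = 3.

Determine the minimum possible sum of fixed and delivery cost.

231

Open {H-α, H-γ}: assign each demand point to its cheapest open site.
  A→H-γ 16×3=48, B→H-α 6×12=72, C→H-α 14×3=42, D→H-α 3×2=6
  delivery cost 168, fixed 63 → total 231.
Compare {H-α}: delivery cost 200 + fixed 40 = 240.
Compare {H-γ}: delivery cost 226 + fixed 23 = 249.
Compare {H-β, H-γ}: delivery cost 193 + fixed 57 = 250.
All other subsets cost ≥ 240. Minimum total cost: 231.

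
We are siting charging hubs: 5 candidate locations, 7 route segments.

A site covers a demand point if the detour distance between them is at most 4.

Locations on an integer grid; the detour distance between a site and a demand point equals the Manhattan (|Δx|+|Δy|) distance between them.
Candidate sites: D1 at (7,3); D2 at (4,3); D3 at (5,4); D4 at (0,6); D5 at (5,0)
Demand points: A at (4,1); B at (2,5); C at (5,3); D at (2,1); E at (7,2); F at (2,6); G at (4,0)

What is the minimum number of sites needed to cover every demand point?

2

Coverage sets (demand points within 4 of each site):
  D1: {C, E}
  D2: {A, B, C, D, E, G}
  D3: {A, B, C, E}
  D4: {B, F}
  D5: {A, C, D, E, G}
No single site covers all 7 demand points.
But {D2, D4} covers everything, so the minimum is 2.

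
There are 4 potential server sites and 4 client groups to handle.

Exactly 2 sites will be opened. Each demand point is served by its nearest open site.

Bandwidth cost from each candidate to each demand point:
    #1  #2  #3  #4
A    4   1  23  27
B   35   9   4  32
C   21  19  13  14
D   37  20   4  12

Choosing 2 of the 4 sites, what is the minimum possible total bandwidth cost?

Open {A, D}.
  #1→A 4, #2→A 1, #3→D 4, #4→D 12  ⇒ total 21.
Compare {A, C}: total 32.
Compare {A, B}: total 36.
No size-2 selection does better; minimum is 21.

21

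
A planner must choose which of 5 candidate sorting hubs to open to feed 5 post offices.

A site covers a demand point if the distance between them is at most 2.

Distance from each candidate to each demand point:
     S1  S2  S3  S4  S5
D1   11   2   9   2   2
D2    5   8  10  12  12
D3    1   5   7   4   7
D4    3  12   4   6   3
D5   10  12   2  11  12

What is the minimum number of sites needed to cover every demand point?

3

Coverage sets (demand points within 2 of each site):
  D1: {S2, S4, S5}
  D2: {}
  D3: {S1}
  D4: {}
  D5: {S3}
No 2 sites suffice: every size-2 union leaves at least one demand point uncovered.
But {D1, D3, D5} covers everything, so the minimum is 3.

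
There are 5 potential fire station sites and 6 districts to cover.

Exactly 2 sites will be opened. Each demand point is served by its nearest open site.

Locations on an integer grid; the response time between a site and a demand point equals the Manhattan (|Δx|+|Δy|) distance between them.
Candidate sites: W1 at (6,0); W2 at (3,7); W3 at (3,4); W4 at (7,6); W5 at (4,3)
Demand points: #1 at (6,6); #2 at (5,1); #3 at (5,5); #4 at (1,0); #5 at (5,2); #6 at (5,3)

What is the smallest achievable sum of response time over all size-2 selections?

Open {W4, W5}.
  #1→W4 1, #2→W5 3, #3→W4 3, #4→W5 6, #5→W5 2, #6→W5 1  ⇒ total 16.
Compare {W1, W4}: total 18.
Compare {W1, W5}: total 18.
No size-2 selection does better; minimum is 16.

16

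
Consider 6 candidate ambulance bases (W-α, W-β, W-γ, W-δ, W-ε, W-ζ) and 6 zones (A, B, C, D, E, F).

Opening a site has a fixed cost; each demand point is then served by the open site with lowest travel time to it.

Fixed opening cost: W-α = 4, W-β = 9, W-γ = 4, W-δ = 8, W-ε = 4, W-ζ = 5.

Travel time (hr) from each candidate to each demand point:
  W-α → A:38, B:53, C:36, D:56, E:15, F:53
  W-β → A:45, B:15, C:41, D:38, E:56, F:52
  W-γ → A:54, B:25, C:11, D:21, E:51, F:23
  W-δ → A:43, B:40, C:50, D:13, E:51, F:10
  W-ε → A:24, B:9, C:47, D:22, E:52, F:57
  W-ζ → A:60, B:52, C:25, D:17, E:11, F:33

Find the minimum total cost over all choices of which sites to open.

99

Open {W-γ, W-δ, W-ε, W-ζ}: assign each demand point to its cheapest open site.
  A→W-ε 24, B→W-ε 9, C→W-γ 11, D→W-δ 13, E→W-ζ 11, F→W-δ 10
  travel time 78, fixed 21 → total 99.
Compare {W-α, W-γ, W-δ, W-ε}: travel time 82 + fixed 20 = 102.
Compare {W-α, W-γ, W-δ, W-ε, W-ζ}: travel time 78 + fixed 25 = 103.
Compare {W-γ, W-ε, W-ζ}: travel time 95 + fixed 13 = 108.
All other subsets cost ≥ 102. Minimum total cost: 99.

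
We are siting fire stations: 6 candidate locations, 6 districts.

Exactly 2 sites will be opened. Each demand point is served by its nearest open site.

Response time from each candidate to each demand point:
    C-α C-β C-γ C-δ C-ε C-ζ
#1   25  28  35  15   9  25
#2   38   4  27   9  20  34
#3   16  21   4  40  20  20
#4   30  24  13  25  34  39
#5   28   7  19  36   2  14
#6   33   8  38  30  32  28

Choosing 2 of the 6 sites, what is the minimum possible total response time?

73

Open {#2, #3}.
  C-α→#3 16, C-β→#2 4, C-γ→#3 4, C-δ→#2 9, C-ε→#2 20, C-ζ→#3 20  ⇒ total 73.
Compare {#2, #5}: total 76.
Compare {#3, #5}: total 79.
No size-2 selection does better; minimum is 73.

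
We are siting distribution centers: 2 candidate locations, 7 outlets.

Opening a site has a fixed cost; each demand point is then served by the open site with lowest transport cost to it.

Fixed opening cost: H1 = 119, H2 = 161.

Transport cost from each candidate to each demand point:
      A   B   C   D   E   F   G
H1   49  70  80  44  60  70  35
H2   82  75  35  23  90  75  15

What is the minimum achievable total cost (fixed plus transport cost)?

Open {H1}: assign each demand point to its cheapest open site.
  A→H1 49, B→H1 70, C→H1 80, D→H1 44, E→H1 60, F→H1 70, G→H1 35
  transport cost 408, fixed 119 → total 527.
Compare {H2}: transport cost 395 + fixed 161 = 556.
Compare {H1, H2}: transport cost 322 + fixed 280 = 602.

527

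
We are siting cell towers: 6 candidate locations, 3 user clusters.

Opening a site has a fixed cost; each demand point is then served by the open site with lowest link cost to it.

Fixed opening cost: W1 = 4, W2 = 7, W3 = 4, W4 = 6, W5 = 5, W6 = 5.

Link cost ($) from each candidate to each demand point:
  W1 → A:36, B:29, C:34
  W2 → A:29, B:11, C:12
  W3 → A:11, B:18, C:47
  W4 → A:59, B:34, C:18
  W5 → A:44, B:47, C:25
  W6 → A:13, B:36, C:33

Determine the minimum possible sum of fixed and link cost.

Open {W2, W3}: assign each demand point to its cheapest open site.
  A→W3 11, B→W2 11, C→W2 12
  link cost 34, fixed 11 → total 45.
Compare {W2, W6}: link cost 36 + fixed 12 = 48.
Compare {W1, W2, W3}: link cost 34 + fixed 15 = 49.
Compare {W2, W3, W5}: link cost 34 + fixed 16 = 50.
All other subsets cost ≥ 48. Minimum total cost: 45.

45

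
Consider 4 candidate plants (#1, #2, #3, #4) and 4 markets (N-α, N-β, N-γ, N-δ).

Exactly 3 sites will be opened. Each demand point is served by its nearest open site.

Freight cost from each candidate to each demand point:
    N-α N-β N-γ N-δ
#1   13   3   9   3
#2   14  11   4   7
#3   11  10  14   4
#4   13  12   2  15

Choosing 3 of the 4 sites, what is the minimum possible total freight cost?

Open {#1, #3, #4}.
  N-α→#3 11, N-β→#1 3, N-γ→#4 2, N-δ→#1 3  ⇒ total 19.
Compare {#1, #2, #3}: total 21.
Compare {#1, #2, #4}: total 21.
No size-3 selection does better; minimum is 19.

19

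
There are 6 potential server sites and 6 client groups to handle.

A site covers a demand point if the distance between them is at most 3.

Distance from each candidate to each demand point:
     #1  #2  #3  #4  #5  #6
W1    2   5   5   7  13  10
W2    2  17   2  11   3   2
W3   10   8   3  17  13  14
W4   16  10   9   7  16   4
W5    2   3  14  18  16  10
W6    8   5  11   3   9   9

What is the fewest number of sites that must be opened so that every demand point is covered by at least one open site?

3

Coverage sets (demand points within 3 of each site):
  W1: {#1}
  W2: {#1, #3, #5, #6}
  W3: {#3}
  W4: {}
  W5: {#1, #2}
  W6: {#4}
No 2 sites suffice: every size-2 union leaves at least one demand point uncovered.
But {W2, W5, W6} covers everything, so the minimum is 3.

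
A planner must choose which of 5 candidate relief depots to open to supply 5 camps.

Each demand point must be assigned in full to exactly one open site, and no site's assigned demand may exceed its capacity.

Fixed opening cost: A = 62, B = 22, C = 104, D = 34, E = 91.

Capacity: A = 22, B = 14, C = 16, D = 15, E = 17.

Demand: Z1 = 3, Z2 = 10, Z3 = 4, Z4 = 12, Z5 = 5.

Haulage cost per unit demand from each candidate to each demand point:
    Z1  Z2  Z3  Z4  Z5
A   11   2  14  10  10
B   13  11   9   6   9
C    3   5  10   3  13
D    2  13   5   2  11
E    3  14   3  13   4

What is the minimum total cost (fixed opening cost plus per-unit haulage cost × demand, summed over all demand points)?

249

Open {A, B, D}; cheapest assignment that respects the capacities:
  A (cap 22, load 10): Z2 — cost 10×2 = 20
  B (cap 14, load 9): Z3, Z5 — cost 4×9 + 5×9 = 81
  D (cap 15, load 15): Z1, Z4 — cost 3×2 + 12×2 = 30
  Shipping 131, fixed 118 → total 249.
  Any other capacity-feasible assignment to {A, B, D} ships for at least 131.
Compare {A, D}: its best feasible assignment gives total 252.
Compare {A, D, E}: its best feasible assignment gives total 269.
Every other set of open sites that can feasibly serve all demand totals ≥ 252 even under its best assignment. Minimum: 249.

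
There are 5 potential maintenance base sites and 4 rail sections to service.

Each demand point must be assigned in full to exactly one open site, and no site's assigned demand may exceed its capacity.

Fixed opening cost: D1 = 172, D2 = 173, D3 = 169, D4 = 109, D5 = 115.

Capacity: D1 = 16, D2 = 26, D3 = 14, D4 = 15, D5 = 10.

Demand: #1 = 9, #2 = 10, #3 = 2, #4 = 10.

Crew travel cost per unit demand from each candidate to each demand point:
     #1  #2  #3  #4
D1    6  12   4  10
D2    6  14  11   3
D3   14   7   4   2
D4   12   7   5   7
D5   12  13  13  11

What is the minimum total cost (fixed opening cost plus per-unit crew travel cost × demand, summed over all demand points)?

446

Open {D2, D4}; cheapest assignment that respects the capacities:
  D2 (cap 26, load 19): #1, #4 — cost 9×6 + 10×3 = 84
  D4 (cap 15, load 12): #2, #3 — cost 10×7 + 2×5 = 80
  Shipping 164, fixed 282 → total 446.
  Any other capacity-feasible assignment to {D2, D4} ships for at least 164.
Compare {D2, D3}: its best feasible assignment gives total 504.
Compare {D2, D5}: its best feasible assignment gives total 524.
Every other set of open sites that can feasibly serve all demand totals ≥ 504 even under its best assignment. Minimum: 446.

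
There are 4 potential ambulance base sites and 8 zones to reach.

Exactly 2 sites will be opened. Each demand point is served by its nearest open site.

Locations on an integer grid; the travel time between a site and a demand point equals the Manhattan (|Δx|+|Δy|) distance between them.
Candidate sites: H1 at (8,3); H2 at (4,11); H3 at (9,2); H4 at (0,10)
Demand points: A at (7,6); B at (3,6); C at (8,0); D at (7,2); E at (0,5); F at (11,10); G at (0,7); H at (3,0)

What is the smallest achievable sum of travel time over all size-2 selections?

Open {H1, H4}.
  A→H1 4, B→H4 7, C→H1 3, D→H1 2, E→H4 5, F→H1 10, G→H4 3, H→H1 8  ⇒ total 42.
Compare {H3, H4}: total 44.
Compare {H1, H2}: total 49.
No size-2 selection does better; minimum is 42.

42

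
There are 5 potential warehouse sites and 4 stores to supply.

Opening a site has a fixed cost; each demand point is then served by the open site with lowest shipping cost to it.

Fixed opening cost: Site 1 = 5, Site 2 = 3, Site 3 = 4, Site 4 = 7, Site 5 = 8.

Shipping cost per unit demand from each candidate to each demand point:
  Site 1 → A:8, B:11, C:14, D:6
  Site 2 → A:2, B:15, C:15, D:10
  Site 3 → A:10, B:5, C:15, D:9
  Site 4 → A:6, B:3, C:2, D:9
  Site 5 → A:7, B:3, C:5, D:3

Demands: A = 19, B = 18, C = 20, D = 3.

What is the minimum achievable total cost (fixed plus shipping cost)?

159

Open {Site 2, Site 4, Site 5}: assign each demand point to its cheapest open site.
  A→Site 2 19×2=38, B→Site 4 18×3=54, C→Site 4 20×2=40, D→Site 5 3×3=9
  shipping cost 141, fixed 18 → total 159.
Compare {Site 2, Site 3, Site 4, Site 5}: shipping cost 141 + fixed 22 = 163.
Compare {Site 1, Site 2, Site 4, Site 5}: shipping cost 141 + fixed 23 = 164.
Compare {Site 1, Site 2, Site 4}: shipping cost 150 + fixed 15 = 165.
All other subsets cost ≥ 163. Minimum total cost: 159.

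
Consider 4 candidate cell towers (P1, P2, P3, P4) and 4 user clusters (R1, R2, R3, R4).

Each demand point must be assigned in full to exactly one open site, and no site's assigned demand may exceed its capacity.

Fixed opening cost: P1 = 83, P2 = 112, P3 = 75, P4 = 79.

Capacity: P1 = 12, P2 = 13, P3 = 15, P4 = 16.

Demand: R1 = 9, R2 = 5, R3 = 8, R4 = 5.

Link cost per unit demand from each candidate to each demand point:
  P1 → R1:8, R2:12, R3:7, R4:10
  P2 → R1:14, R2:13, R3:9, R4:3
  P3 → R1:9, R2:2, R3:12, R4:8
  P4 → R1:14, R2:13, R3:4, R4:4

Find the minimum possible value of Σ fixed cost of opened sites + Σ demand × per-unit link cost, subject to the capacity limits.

Open {P3, P4}; cheapest assignment that respects the capacities:
  P3 (cap 15, load 14): R1, R2 — cost 9×9 + 5×2 = 91
  P4 (cap 16, load 13): R3, R4 — cost 8×4 + 5×4 = 52
  Shipping 143, fixed 154 → total 297.
  Any other capacity-feasible assignment to {P3, P4} ships for at least 143.
Compare {P2, P3}: its best feasible assignment gives total 365.
Compare {P1, P3, P4}: its best feasible assignment gives total 371.
Every other set of open sites that can feasibly serve all demand totals ≥ 365 even under its best assignment. Minimum: 297.

297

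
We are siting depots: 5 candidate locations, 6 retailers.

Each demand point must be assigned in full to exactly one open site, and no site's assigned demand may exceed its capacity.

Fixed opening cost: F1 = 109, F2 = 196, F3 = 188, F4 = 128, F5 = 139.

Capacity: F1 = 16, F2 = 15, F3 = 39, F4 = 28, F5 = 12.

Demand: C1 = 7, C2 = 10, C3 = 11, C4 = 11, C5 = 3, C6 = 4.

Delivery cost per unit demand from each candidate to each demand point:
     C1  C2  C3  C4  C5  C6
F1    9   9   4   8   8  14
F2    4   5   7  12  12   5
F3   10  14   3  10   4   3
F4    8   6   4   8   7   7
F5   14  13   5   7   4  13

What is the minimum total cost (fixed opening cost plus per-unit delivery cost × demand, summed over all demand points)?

Open {F3, F4}; cheapest assignment that respects the capacities:
  F3 (cap 39, load 18): C3, C5, C6 — cost 11×3 + 3×4 + 4×3 = 57
  F4 (cap 28, load 28): C1, C2, C4 — cost 7×8 + 10×6 + 11×8 = 204
  Shipping 261, fixed 316 → total 577.
  Any other capacity-feasible assignment to {F3, F4} ships for at least 261.
Compare {F1, F3}: its best feasible assignment gives total 624.
Compare {F1, F4, F5}: its best feasible assignment gives total 662.
Every other set of open sites that can feasibly serve all demand totals ≥ 624 even under its best assignment. Minimum: 577.

577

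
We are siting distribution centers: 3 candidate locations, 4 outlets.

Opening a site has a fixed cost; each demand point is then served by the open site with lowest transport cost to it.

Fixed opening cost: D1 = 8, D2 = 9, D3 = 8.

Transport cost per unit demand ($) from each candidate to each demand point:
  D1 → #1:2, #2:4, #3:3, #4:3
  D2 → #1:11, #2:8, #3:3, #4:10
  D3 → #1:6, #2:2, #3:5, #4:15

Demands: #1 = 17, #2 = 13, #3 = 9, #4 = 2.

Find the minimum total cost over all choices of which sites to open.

109

Open {D1, D3}: assign each demand point to its cheapest open site.
  #1→D1 17×2=34, #2→D3 13×2=26, #3→D1 9×3=27, #4→D1 2×3=6
  transport cost 93, fixed 16 → total 109.
Compare {D1, D2, D3}: transport cost 93 + fixed 25 = 118.
Compare {D1}: transport cost 119 + fixed 8 = 127.
Compare {D1, D2}: transport cost 119 + fixed 17 = 136.
All other subsets cost ≥ 118. Minimum total cost: 109.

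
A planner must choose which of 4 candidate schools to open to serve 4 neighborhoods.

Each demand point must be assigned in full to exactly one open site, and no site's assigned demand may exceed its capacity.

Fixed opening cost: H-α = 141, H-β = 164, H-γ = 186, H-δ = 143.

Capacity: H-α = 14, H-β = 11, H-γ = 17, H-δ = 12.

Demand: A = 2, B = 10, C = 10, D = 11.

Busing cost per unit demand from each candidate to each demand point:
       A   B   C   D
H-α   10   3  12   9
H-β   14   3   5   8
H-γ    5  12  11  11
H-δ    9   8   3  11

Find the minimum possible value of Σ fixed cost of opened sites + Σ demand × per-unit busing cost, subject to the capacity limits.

614

Open {H-α, H-β, H-δ}; cheapest assignment that respects the capacities:
  H-α (cap 14, load 10): B — cost 10×3 = 30
  H-β (cap 11, load 11): D — cost 11×8 = 88
  H-δ (cap 12, load 12): A, C — cost 2×9 + 10×3 = 48
  Shipping 166, fixed 448 → total 614.
  Any other capacity-feasible assignment to {H-α, H-β, H-δ} ships for at least 166.
Compare {H-α, H-γ, H-δ}: its best feasible assignment gives total 661.
Compare {H-β, H-γ, H-δ}: its best feasible assignment gives total 684.
Every other set of open sites that can feasibly serve all demand totals ≥ 661 even under its best assignment. Minimum: 614.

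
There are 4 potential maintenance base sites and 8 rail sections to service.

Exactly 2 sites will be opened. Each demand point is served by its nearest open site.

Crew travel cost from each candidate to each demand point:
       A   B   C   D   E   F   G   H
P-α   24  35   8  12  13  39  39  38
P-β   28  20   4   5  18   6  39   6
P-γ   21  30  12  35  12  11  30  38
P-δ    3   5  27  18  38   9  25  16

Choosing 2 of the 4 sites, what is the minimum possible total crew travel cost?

72

Open {P-β, P-δ}.
  A→P-δ 3, B→P-δ 5, C→P-β 4, D→P-β 5, E→P-β 18, F→P-β 6, G→P-δ 25, H→P-β 6  ⇒ total 72.
Compare {P-α, P-δ}: total 91.
Compare {P-γ, P-δ}: total 100.
No size-2 selection does better; minimum is 72.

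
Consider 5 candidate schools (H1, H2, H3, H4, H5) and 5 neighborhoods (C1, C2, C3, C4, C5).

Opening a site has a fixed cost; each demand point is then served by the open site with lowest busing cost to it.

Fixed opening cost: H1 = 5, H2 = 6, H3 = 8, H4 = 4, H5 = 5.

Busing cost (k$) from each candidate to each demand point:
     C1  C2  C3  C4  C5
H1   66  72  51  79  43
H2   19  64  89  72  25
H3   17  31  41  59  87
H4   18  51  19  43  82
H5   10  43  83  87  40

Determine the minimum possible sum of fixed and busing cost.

Open {H2, H3, H4, H5}: assign each demand point to its cheapest open site.
  C1→H5 10, C2→H3 31, C3→H4 19, C4→H4 43, C5→H2 25
  busing cost 128, fixed 23 → total 151.
Compare {H2, H3, H4}: busing cost 135 + fixed 18 = 153.
Compare {H2, H4, H5}: busing cost 140 + fixed 15 = 155.
Compare {H1, H2, H3, H4, H5}: busing cost 128 + fixed 28 = 156.
All other subsets cost ≥ 153. Minimum total cost: 151.

151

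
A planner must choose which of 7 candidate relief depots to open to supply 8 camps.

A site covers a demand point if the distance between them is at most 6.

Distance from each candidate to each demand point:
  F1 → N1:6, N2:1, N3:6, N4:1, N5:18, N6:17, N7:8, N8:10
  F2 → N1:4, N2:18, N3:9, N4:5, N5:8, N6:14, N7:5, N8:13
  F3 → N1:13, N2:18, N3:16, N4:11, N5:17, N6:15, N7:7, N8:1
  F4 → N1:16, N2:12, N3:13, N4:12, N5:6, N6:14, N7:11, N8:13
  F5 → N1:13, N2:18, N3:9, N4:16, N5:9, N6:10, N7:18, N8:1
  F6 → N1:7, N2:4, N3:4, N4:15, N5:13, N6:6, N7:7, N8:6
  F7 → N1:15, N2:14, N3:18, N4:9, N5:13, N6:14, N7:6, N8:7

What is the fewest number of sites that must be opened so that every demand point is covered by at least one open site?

Coverage sets (demand points within 6 of each site):
  F1: {N1, N2, N3, N4}
  F2: {N1, N4, N7}
  F3: {N8}
  F4: {N5}
  F5: {N8}
  F6: {N2, N3, N6, N8}
  F7: {N7}
No 2 sites suffice: every size-2 union leaves at least one demand point uncovered.
But {F2, F4, F6} covers everything, so the minimum is 3.

3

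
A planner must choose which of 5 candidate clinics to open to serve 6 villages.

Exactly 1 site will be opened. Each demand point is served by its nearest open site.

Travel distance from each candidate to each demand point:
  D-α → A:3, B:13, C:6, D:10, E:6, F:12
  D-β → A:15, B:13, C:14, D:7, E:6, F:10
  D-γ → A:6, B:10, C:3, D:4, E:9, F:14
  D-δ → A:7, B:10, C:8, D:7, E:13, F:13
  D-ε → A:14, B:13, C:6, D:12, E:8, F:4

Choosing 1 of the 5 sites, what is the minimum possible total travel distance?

Open {D-γ}.
  A→D-γ 6, B→D-γ 10, C→D-γ 3, D→D-γ 4, E→D-γ 9, F→D-γ 14  ⇒ total 46.
Compare {D-α}: total 50.
Compare {D-ε}: total 57.
No size-1 selection does better; minimum is 46.

46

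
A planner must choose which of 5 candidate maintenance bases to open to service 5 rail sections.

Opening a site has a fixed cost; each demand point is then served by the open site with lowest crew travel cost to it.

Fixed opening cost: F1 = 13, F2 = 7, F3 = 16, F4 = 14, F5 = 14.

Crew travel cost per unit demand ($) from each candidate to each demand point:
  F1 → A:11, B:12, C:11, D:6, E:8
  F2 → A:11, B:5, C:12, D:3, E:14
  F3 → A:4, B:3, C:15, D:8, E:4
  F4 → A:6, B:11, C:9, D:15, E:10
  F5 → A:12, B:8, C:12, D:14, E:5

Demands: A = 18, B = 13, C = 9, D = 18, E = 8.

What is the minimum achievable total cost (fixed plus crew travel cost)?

315

Open {F2, F3, F4}: assign each demand point to its cheapest open site.
  A→F3 18×4=72, B→F3 13×3=39, C→F4 9×9=81, D→F2 18×3=54, E→F3 8×4=32
  crew travel cost 278, fixed 37 → total 315.
Compare {F2, F3}: crew travel cost 305 + fixed 23 = 328.
Compare {F1, F2, F3, F4}: crew travel cost 278 + fixed 50 = 328.
Compare {F2, F3, F4, F5}: crew travel cost 278 + fixed 51 = 329.
All other subsets cost ≥ 328. Minimum total cost: 315.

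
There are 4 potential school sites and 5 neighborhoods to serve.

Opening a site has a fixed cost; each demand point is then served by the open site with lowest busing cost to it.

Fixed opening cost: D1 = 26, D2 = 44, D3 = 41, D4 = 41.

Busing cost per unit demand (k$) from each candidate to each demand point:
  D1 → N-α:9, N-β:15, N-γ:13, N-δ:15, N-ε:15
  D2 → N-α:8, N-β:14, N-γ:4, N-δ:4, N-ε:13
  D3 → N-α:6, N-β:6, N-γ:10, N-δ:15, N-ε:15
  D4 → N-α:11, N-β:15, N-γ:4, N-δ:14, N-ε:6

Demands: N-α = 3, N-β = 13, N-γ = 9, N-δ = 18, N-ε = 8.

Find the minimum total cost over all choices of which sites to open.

378

Open {D2, D3, D4}: assign each demand point to its cheapest open site.
  N-α→D3 3×6=18, N-β→D3 13×6=78, N-γ→D2 9×4=36, N-δ→D2 18×4=72, N-ε→D4 8×6=48
  busing cost 252, fixed 126 → total 378.
Compare {D2, D3}: busing cost 308 + fixed 85 = 393.
Compare {D1, D2, D3, D4}: busing cost 252 + fixed 152 = 404.
Compare {D1, D2, D3}: busing cost 308 + fixed 111 = 419.
All other subsets cost ≥ 393. Minimum total cost: 378.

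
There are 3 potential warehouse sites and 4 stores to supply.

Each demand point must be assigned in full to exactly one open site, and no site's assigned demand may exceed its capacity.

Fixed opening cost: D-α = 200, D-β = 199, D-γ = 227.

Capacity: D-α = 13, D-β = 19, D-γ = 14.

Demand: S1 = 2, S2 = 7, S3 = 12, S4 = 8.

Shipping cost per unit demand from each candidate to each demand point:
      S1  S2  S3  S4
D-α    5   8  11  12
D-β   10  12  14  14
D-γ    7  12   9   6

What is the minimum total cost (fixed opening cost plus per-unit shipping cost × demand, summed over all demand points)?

740

Open {D-β, D-γ}; cheapest assignment that respects the capacities:
  D-β (cap 19, load 19): S2, S3 — cost 7×12 + 12×14 = 252
  D-γ (cap 14, load 10): S1, S4 — cost 2×7 + 8×6 = 62
  Shipping 314, fixed 426 → total 740.
  Any other capacity-feasible assignment to {D-β, D-γ} ships for at least 314.
Compare {D-α, D-β}: its best feasible assignment gives total 747.
Compare {D-α, D-β, D-γ}: its best feasible assignment gives total 904.
Every other set of open sites that can feasibly serve all demand totals ≥ 747 even under its best assignment. Minimum: 740.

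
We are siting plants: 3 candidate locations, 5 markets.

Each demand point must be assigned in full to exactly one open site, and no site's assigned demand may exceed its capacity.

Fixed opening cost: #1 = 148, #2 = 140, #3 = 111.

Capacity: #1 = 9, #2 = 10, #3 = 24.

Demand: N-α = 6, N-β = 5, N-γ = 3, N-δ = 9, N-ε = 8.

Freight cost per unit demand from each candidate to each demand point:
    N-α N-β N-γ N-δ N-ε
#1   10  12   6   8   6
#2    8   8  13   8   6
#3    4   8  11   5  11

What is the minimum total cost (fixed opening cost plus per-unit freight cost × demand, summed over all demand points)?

Open {#2, #3}; cheapest assignment that respects the capacities:
  #2 (cap 10, load 8): N-ε — cost 8×6 = 48
  #3 (cap 24, load 23): N-α, N-β, N-γ, N-δ — cost 6×4 + 5×8 + 3×11 + 9×5 = 142
  Shipping 190, fixed 251 → total 441.
  Any other capacity-feasible assignment to {#2, #3} ships for at least 190.
Compare {#1, #3}: its best feasible assignment gives total 449.
Compare {#1, #2, #3}: its best feasible assignment gives total 574.
Every other set of open sites that can feasibly serve all demand totals ≥ 449 even under its best assignment. Minimum: 441.

441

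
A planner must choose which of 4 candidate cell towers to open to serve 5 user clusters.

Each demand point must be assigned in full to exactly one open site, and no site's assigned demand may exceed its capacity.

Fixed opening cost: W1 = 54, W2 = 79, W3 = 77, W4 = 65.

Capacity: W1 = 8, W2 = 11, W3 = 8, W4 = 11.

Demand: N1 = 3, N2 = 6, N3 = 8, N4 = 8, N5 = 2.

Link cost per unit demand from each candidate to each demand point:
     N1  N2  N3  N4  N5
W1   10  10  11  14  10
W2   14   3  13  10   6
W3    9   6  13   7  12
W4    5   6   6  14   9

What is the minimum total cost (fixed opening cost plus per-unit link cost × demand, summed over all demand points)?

Open {W2, W3, W4}; cheapest assignment that respects the capacities:
  W2 (cap 11, load 8): N2, N5 — cost 6×3 + 2×6 = 30
  W3 (cap 8, load 8): N4 — cost 8×7 = 56
  W4 (cap 11, load 11): N1, N3 — cost 3×5 + 8×6 = 63
  Shipping 149, fixed 221 → total 370.
  Any other capacity-feasible assignment to {W2, W3, W4} ships for at least 149.
Compare {W1, W3, W4}: its best feasible assignment gives total 395.
Compare {W1, W2, W4}: its best feasible assignment gives total 403.
Every other set of open sites that can feasibly serve all demand totals ≥ 395 even under its best assignment. Minimum: 370.

370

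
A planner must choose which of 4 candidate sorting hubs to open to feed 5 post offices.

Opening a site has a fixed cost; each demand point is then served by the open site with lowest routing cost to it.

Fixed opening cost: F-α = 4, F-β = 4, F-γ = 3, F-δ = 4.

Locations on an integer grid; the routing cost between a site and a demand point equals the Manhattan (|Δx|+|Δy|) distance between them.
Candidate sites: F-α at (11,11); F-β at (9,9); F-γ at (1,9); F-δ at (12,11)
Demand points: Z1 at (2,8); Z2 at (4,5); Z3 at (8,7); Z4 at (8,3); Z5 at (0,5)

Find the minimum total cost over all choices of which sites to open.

Open {F-β, F-γ}: assign each demand point to its cheapest open site.
  Z1→F-γ 2, Z2→F-γ 7, Z3→F-β 3, Z4→F-β 7, Z5→F-γ 5
  routing cost 24, fixed 7 → total 31.
Compare {F-α, F-β, F-γ}: routing cost 24 + fixed 11 = 35.
Compare {F-β, F-γ, F-δ}: routing cost 24 + fixed 11 = 35.
Compare {F-γ}: routing cost 36 + fixed 3 = 39.
All other subsets cost ≥ 35. Minimum total cost: 31.

31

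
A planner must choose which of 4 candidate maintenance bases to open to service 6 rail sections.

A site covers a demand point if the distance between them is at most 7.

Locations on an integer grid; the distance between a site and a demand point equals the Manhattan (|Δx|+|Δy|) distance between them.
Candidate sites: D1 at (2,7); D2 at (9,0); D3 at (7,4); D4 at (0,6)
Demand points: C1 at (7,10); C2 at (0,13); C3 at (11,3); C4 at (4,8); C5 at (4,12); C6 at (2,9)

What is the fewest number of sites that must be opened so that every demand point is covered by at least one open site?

3

Coverage sets (demand points within 7 of each site):
  D1: {C4, C5, C6}
  D2: {C3}
  D3: {C1, C3, C4}
  D4: {C2, C4, C6}
No 2 sites suffice: every size-2 union leaves at least one demand point uncovered.
But {D1, D3, D4} covers everything, so the minimum is 3.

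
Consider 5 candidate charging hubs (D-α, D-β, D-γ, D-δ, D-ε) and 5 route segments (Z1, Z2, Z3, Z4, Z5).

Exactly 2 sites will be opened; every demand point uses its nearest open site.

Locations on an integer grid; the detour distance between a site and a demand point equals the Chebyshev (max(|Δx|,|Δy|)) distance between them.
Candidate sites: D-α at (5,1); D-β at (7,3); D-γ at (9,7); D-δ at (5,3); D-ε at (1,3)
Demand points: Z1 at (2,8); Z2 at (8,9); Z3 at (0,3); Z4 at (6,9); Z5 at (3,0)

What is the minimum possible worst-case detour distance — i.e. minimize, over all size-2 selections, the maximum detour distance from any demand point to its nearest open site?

Open {D-γ, D-δ}.
  Farthest demand point is Z1 at detour distance 5 (to D-δ); all others are ≤ 5.
With {D-γ, D-ε} the worst case is 5.
With {D-α, D-β} the worst case is 6.
No size-2 selection achieves below 5.

5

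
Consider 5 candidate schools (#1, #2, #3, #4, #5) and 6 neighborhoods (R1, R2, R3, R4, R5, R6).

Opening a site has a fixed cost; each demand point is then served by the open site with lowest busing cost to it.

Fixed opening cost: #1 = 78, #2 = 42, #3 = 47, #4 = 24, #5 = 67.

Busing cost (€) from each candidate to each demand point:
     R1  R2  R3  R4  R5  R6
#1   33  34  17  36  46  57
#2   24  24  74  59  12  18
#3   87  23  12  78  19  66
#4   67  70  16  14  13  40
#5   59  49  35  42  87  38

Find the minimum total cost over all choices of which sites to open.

174

Open {#2, #4}: assign each demand point to its cheapest open site.
  R1→#2 24, R2→#2 24, R3→#4 16, R4→#4 14, R5→#2 12, R6→#2 18
  busing cost 108, fixed 66 → total 174.
Compare {#2, #3, #4}: busing cost 103 + fixed 113 = 216.
Compare {#2, #3}: busing cost 148 + fixed 89 = 237.
Compare {#3, #4}: busing cost 169 + fixed 71 = 240.
All other subsets cost ≥ 216. Minimum total cost: 174.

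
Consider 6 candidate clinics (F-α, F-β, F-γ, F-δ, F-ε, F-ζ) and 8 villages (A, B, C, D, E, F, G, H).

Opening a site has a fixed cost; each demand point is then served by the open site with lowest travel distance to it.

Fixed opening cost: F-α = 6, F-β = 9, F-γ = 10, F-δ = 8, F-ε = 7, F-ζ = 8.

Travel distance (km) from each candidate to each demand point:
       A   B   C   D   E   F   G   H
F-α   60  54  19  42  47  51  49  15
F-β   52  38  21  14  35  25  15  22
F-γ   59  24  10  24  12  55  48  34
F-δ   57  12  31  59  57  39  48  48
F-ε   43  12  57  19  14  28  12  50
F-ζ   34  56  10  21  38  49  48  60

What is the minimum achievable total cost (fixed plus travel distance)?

165

Open {F-α, F-ε, F-ζ}: assign each demand point to its cheapest open site.
  A→F-ζ 34, B→F-ε 12, C→F-ζ 10, D→F-ε 19, E→F-ε 14, F→F-ε 28, G→F-ε 12, H→F-α 15
  travel distance 144, fixed 21 → total 165.
Compare {F-α, F-β, F-ε, F-ζ}: travel distance 136 + fixed 30 = 166.
Compare {F-β, F-ε, F-ζ}: travel distance 143 + fixed 24 = 167.
Compare {F-α, F-γ, F-ε, F-ζ}: travel distance 142 + fixed 31 = 173.
All other subsets cost ≥ 166. Minimum total cost: 165.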